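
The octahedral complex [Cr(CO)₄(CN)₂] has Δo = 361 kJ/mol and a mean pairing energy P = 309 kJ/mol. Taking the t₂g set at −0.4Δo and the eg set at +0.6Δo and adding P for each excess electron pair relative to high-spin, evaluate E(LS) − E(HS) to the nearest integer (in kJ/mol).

-52

Ligand charges: 4×(+0) from CO and 2×(-1) from CN⁻ sum to -2; with overall charge +0, Cr is +2.
Cr sits in group 6; removing 2 electrons leaves Cr²⁺ with 6 − 2 = 4 d electrons.
In the high-spin limit (t₂g³ eg¹) the orbital term is -0.6Δo = -217 kJ/mol, with no excess pairing.
Low-spin: t₂g⁴ eg⁰, orbital CFSE = -1.6Δo = -578 kJ/mol; plus 1 excess pair × P = +309 kJ/mol; total -269 kJ/mol.
Thus E(LS) − E(HS) = -52 kJ/mol.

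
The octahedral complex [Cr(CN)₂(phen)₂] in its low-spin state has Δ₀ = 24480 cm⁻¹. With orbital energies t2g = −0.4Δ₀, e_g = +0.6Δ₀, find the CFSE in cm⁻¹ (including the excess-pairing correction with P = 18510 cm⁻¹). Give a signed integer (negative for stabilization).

-20658

Ligand charges: 2×(-1) from CN⁻ and 2×(+0) from phen sum to -2; with overall charge +0, Cr is +2.
Cr is in group 6, so Cr²⁺ is d⁴ (6 − 2 = 4).
Configuration: t2g^4 e_g^0.
Orbital CFSE = 4(-0.4) + 0(0.6) = -1.6Δ₀ = -1.6 × 24480 = -39168 cm⁻¹.
High-spin d⁴ would be t2g^3 e_g^1 with 0 pairs; low-spin has 1, so 1 excess pair costs +1P = +18510 cm⁻¹.
Net CFSE = -39168 + 18510 = -20658 cm⁻¹.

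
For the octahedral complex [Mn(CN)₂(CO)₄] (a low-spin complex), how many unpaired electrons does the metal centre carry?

Ligand charges: 2×(-1) from CN⁻ and 4×(+0) from CO sum to -2; with overall charge +0, Mn is +2.
Mn sits in group 7; removing 2 electrons leaves Mn²⁺ with 7 − 2 = 5 d electrons.
Configuration: t₂g⁵ eg⁰, giving 1 unpaired electron.

1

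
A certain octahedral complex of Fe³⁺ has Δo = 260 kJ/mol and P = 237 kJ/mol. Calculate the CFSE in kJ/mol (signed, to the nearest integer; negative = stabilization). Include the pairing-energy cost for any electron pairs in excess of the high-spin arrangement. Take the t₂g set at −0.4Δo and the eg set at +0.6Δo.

-46

Group 8 minus oxidation state +3 gives a d⁵ configuration for Fe³⁺.
With Δo > P the complex is low-spin.
Filling d⁵ accordingly: t₂g⁵ eg⁰.
Orbital CFSE = -2.0Δo = -2.0 × 260 = -520 kJ/mol.
Excess pairs vs high-spin: 2 − 0 = 2; pairing cost = +474 kJ/mol.
Net CFSE = -520 + 474 = -46 kJ/mol.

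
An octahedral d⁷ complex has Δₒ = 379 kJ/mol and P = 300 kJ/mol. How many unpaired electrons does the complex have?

1

Since Δₒ = 379 kJ/mol > P = 300 kJ/mol, the complex adopts the low-spin configuration.
Configuration: t2g^6 e_g^1.
Unpaired electrons: 1.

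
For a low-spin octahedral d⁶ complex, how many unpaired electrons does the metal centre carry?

Configuration: t₂g⁶ eg⁰, giving 0 unpaired electrons.

0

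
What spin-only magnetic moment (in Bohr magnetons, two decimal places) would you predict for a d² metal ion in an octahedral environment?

2.83 Bohr magnetons

For octahedral d² the high- and low-spin configurations coincide.
Configuration: t₂g² eg⁰ → 2 unpaired electrons.
μ(spin-only) = √[2(2+2)] = √8 ≈ 2.83 Bohr magnetons.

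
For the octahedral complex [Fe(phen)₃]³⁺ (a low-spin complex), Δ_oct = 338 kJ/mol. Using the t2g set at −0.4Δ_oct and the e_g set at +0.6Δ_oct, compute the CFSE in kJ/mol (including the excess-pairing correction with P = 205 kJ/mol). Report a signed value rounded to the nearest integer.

phen is neutral, so the +3 overall charge sits on Fe: oxidation state +3.
Fe is in group 8, so Fe³⁺ is d⁵ (8 − 3 = 5).
The d⁵ electrons fill as t2g^5 e_g^0.
The orbital stabilization is -2.0Δ_oct = -2.0 × 338 = -676 kJ/mol.
Pairing penalty: 2 pairs vs 0 in the high-spin reference → 2 extra × P = 410 kJ/mol.
Combining: -676 + 410 = -266 kJ/mol.

-266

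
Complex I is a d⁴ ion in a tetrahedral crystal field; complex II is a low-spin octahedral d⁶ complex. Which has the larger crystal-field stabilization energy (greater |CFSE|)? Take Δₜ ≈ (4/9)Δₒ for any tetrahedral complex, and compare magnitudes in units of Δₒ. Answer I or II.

I: Tetrahedral fields are weak (Δₜ ≈ 4/9 Δₒ), so electrons fill high-spin; e^2 t2^2, CFSE = -0.4Δₜ ≈ -0.18Δₒ.
II: t₂g⁶ eg⁰, CFSE = -2.4Δₒ.
So II has the larger |CFSE|.

II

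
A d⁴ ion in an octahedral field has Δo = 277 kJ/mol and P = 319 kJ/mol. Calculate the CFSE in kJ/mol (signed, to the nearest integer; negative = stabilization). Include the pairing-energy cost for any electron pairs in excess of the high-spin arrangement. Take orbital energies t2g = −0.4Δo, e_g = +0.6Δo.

Since Δo = 277 kJ/mol < P = 319 kJ/mol, the complex adopts the high-spin configuration.
That gives t2g^3 e_g^1.
Orbital CFSE = -0.6Δo = -0.6 × 277 = -166 kJ/mol.
High-spin has no excess pairs, so no pairing correction applies.

-166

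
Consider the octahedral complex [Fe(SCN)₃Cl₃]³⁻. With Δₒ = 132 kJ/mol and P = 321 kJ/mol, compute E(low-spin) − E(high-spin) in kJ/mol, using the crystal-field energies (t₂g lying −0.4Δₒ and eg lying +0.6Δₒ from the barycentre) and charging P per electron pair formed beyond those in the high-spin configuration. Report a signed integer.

378

Ligand charges: 3×(-1) from SCN⁻ and 3×(-1) from Cl⁻ sum to -6; with overall charge -3, Fe is +3.
Group 8 minus oxidation state +3 gives a d⁵ configuration for Fe³⁺.
High-spin: t₂g³ eg², CFSE = 0.0Δₒ = 0 kJ/mol.
Low-spin: t₂g⁵ eg⁰, orbital CFSE = -2.0Δₒ = -264 kJ/mol; plus 2 excess pairs × P = +642 kJ/mol; total 378 kJ/mol.
The difference is 378 − (0) = 378 kJ/mol, so high-spin lies lower.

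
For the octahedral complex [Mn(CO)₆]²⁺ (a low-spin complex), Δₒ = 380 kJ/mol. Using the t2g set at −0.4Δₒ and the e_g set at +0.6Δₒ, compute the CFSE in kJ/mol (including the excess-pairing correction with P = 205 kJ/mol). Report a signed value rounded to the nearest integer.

-350

CO is neutral, so the +2 overall charge sits on Mn: oxidation state +2.
Mn²⁺: group 7, so d-count = 7 − 2 = 5.
Configuration: t2g^5 e_g^0.
The orbital stabilization is -2.0Δₒ = -2.0 × 380 = -760 kJ/mol.
Relative to high-spin t2g^3 e_g^2 (0 paired), the low-spin configuration has 2 additional pairs, contributing +2 × 205 = +410 kJ/mol.
Combining: -760 + 410 = -350 kJ/mol.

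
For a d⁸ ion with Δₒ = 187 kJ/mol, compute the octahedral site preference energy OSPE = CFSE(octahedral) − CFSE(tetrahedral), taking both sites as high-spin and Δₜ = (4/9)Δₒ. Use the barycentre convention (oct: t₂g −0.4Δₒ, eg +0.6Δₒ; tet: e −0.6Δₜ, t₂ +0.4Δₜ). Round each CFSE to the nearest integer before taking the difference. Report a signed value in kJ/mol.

-158

Octahedral high-spin t₂g⁶ eg²: CFSE = -1.2 × 187 = -224 kJ/mol.
In a tetrahedral site the filling is e⁴ t₂⁴: CFSE(tet) = -0.8Δₜ = -0.8 × (4/9)(187) = -66 kJ/mol.
OSPE = -224 − (-66) = -158 kJ/mol.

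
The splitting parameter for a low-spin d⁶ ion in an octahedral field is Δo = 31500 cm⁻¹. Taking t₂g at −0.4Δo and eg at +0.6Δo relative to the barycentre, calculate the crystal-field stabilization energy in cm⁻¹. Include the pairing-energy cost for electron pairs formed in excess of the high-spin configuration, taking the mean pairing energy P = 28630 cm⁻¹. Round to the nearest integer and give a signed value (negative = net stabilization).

Electron filling gives t₂g⁶ eg⁰.
Orbital CFSE = 6(-0.4) + 0(0.6) = -2.4Δo = -2.4 × 31500 = -75600 cm⁻¹.
Relative to high-spin t₂g⁴ eg² (1 paired), the low-spin configuration has 2 additional pairs, contributing +2 × 28630 = +57260 cm⁻¹.
Overall CFSE = -75600 + 57260 = -18340 cm⁻¹.

-18340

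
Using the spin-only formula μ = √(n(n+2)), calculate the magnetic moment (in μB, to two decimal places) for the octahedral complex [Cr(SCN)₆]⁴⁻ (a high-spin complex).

Each SCN⁻ contributes -1; 6 × (-1) = -6. With overall charge -4, Cr is in the +2 oxidation state.
Cr is in group 6, so Cr²⁺ is d⁴ (6 − 2 = 4).
Configuration: t2g^3 e_g^1 → 4 unpaired electrons.
μ(spin-only) = √[4(4+2)] = √24 ≈ 4.90 μB.

4.90 μB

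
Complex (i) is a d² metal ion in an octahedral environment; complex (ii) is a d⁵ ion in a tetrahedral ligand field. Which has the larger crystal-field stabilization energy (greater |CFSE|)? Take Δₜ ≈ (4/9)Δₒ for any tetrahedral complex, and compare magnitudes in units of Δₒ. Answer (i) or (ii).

(i)

(i): For octahedral d² the high- and low-spin configurations coincide; t₂g² eg⁰, CFSE = -0.8Δₒ.
(ii): With tetrahedral geometry the complex is necessarily high-spin; e² t₂³, CFSE = 0.0Δₜ ≈ 0.00Δₒ.
So (i) has the larger |CFSE|.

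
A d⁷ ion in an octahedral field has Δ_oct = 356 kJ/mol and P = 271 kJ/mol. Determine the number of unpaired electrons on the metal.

Δ_oct > P, so pairing is preferred: the ground state is low-spin.
Configuration: t₂g⁶ eg¹.
Unpaired electrons: 1.

1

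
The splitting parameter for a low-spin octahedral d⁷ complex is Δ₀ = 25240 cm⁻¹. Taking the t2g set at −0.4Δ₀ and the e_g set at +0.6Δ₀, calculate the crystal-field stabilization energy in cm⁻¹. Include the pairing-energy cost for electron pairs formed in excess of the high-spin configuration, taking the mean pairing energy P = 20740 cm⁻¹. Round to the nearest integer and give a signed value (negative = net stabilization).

Configuration: t2g^6 e_g^1.
The orbital stabilization is -1.8Δ₀ = -1.8 × 25240 = -45432 cm⁻¹.
Pairing penalty: 3 pairs vs 2 in the high-spin reference → 1 extra × P = 20740 cm⁻¹.
Overall CFSE = -45432 + 20740 = -24692 cm⁻¹.

-24692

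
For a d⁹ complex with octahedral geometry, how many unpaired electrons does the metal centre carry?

For octahedral d⁹ the high- and low-spin configurations coincide.
Configuration: t2g^6 e_g^3, giving 1 unpaired electron.

1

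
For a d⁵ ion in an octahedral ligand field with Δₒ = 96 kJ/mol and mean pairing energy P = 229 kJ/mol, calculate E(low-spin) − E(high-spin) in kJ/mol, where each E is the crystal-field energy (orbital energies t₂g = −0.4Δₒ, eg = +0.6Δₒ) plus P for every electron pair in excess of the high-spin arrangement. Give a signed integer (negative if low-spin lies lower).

High-spin d⁵ fills as t₂g³ eg² with CFSE 3(−0.4) + 2(+0.6) = 0.0Δₒ = 0 kJ/mol.
Low-spin: t₂g⁵ eg⁰, orbital CFSE = -2.0Δₒ = -192 kJ/mol; plus 2 excess pairs × P = +458 kJ/mol; total 266 kJ/mol.
E(LS) − E(HS) = 266 − (0) = 266 kJ/mol.

266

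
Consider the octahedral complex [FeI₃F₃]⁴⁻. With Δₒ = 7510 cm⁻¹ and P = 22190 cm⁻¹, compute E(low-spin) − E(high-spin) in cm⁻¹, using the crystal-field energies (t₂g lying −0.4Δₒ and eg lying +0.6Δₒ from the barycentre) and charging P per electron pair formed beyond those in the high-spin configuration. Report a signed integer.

Ligand charges: 3×(-1) from I⁻ and 3×(-1) from F⁻ sum to -6; with overall charge -4, Fe is +2.
Fe sits in group 8; removing 2 electrons leaves Fe²⁺ with 8 − 2 = 6 d electrons.
High-spin: t₂g⁴ eg², CFSE = -0.4Δₒ = -3004 cm⁻¹.
Low-spin: t₂g⁶ eg⁰, orbital CFSE = -2.4Δₒ = -18024 cm⁻¹; plus 2 excess pairs × P = +44380 cm⁻¹; total 26356 cm⁻¹.
The difference is 26356 − (-3004) = 29360 cm⁻¹, so high-spin lies lower.

29360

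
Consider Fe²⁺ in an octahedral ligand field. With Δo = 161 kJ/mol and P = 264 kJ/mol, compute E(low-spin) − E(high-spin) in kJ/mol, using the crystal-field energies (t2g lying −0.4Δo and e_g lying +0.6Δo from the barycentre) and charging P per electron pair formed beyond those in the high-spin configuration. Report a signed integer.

206

Group 8 minus oxidation state +2 gives a d⁶ configuration for Fe²⁺.
High-spin d⁶ fills as t2g^4 e_g^2 with CFSE 4(−0.4) + 2(+0.6) = -0.4Δo = -64 kJ/mol.
Low-spin: t2g^6 e_g^0, orbital CFSE = -2.4Δo = -386 kJ/mol; plus 2 excess pairs × P = +528 kJ/mol; total 142 kJ/mol.
Thus E(LS) − E(HS) = 206 kJ/mol.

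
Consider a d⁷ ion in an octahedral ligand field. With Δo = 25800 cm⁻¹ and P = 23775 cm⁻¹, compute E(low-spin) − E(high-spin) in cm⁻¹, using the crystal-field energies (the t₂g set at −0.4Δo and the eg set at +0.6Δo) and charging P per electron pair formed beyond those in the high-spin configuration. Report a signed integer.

In the high-spin limit (t₂g⁵ eg²) the orbital term is -0.8Δo = -20640 cm⁻¹, with no excess pairing.
For low-spin the configuration is t₂g⁶ eg¹: orbital energy -1.8 × 25800 = -46440 cm⁻¹, and 1 additional pair relative to high-spin adds 23775 cm⁻¹, giving -22665 cm⁻¹.
Thus E(LS) − E(HS) = -2025 cm⁻¹.

-2025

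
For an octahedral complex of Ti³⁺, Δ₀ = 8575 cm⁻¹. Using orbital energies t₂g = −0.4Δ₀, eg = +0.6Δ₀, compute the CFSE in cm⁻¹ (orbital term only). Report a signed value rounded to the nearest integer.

Ti is in group 4, so Ti³⁺ is d¹ (4 − 3 = 1).
For octahedral d¹ the high- and low-spin configurations coincide.
The d¹ electrons fill as t₂g¹ eg⁰.
The orbital stabilization is -0.4Δ₀ = -0.4 × 8575 = -3430 cm⁻¹.

-3430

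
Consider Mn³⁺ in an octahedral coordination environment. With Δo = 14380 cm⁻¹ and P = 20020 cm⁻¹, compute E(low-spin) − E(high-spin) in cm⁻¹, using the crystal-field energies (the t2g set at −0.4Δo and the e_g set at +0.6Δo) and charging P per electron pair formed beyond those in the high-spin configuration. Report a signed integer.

5640

Mn³⁺: group 7, so d-count = 7 − 3 = 4.
High-spin d⁴ fills as t2g^3 e_g^1 with CFSE 3(−0.4) + 1(+0.6) = -0.6Δo = -8628 cm⁻¹.
For low-spin the configuration is t2g^4 e_g^0: orbital energy -1.6 × 14380 = -23008 cm⁻¹, and 1 additional pair relative to high-spin adds 20020 cm⁻¹, giving -2988 cm⁻¹.
The difference is -2988 − (-8628) = 5640 cm⁻¹, so high-spin lies lower.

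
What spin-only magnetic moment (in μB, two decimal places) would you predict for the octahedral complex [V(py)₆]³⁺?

2.83 μB

py is neutral, so the +3 overall charge sits on V: oxidation state +3.
V³⁺: group 5, so d-count = 5 − 3 = 2.
For octahedral d² the high- and low-spin configurations coincide.
Configuration: t₂g² eg⁰ → 2 unpaired electrons.
μ(spin-only) = √[2(2+2)] = √8 ≈ 2.83 μB.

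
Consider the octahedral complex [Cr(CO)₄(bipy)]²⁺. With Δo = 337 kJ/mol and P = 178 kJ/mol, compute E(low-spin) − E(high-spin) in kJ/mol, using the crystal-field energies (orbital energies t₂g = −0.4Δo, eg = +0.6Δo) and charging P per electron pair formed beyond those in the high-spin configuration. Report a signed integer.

Ligand charges: 4×(+0) from CO and 1×(+0) from bipy sum to +0; with overall charge +2, Cr is +2.
Group 6 minus oxidation state +2 gives a d⁴ configuration for Cr²⁺.
High-spin: t₂g³ eg¹, CFSE = -0.6Δo = -202 kJ/mol.
For low-spin the configuration is t₂g⁴ eg⁰: orbital energy -1.6 × 337 = -539 kJ/mol, and 1 additional pair relative to high-spin adds 178 kJ/mol, giving -361 kJ/mol.
E(LS) − E(HS) = -361 − (-202) = -159 kJ/mol.

-159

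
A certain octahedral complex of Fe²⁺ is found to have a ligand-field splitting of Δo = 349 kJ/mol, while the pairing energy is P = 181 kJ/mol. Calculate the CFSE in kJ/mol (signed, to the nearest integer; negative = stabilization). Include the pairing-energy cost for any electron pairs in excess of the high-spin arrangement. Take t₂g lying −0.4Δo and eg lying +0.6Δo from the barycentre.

Fe²⁺: group 8, so d-count = 8 − 2 = 6.
With Δo > P the complex is low-spin.
Configuration: t₂g⁶ eg⁰.
Orbital CFSE = -2.4Δo = -2.4 × 349 = -838 kJ/mol.
Excess pairs vs high-spin: 3 − 1 = 2; pairing cost = +362 kJ/mol.
Net CFSE = -838 + 362 = -476 kJ/mol.

-476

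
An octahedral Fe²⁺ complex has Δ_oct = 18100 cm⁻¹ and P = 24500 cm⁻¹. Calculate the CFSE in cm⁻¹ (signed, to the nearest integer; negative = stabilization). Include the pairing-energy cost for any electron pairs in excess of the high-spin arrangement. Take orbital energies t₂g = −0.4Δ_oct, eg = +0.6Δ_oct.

Fe²⁺: group 8, so d-count = 8 − 2 = 6.
Since Δ_oct = 18100 cm⁻¹ < P = 24500 cm⁻¹, the complex adopts the high-spin configuration.
Configuration: t₂g⁴ eg².
Orbital CFSE = -0.4Δ_oct = -0.4 × 18100 = -7240 cm⁻¹.
High-spin has no excess pairs, so no pairing correction applies.

-7240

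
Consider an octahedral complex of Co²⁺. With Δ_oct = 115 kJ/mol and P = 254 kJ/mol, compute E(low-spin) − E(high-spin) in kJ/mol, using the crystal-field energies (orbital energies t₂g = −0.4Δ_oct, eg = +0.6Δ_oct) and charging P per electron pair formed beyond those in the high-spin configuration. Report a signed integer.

Co²⁺: group 9, so d-count = 9 − 2 = 7.
High-spin: t₂g⁵ eg², CFSE = -0.8Δ_oct = -92 kJ/mol.
Low-spin: t₂g⁶ eg¹, orbital CFSE = -1.8Δ_oct = -207 kJ/mol; plus 1 excess pair × P = +254 kJ/mol; total 47 kJ/mol.
Thus E(LS) − E(HS) = 139 kJ/mol.

139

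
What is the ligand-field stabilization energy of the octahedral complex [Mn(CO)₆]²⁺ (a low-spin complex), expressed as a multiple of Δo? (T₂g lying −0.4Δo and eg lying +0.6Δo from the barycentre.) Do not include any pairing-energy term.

CO is neutral, so the +2 overall charge sits on Mn: oxidation state +2.
Mn is in group 7, so Mn²⁺ is d⁵ (7 − 2 = 5).
Configuration: t₂g⁵ eg⁰.
CFSE = 5(-0.4Δo) + 0(0.6Δo) = -2.0Δo + 0.0Δo = -2.0Δo.

-2.0 Δo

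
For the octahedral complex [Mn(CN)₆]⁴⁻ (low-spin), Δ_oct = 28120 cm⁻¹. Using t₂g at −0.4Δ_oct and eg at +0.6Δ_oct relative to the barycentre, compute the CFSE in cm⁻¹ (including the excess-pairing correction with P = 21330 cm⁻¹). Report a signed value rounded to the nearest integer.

-13580

Each CN⁻ contributes -1; 6 × (-1) = -6. With overall charge -4, Mn is in the +2 oxidation state.
Mn is in group 7, so Mn²⁺ is d⁵ (7 − 2 = 5).
Configuration: t₂g⁵ eg⁰.
Orbital CFSE = 5(-0.4) + 0(0.6) = -2.0Δ_oct = -2.0 × 28120 = -56240 cm⁻¹.
Pairing penalty: 2 pairs vs 0 in the high-spin reference → 2 extra × P = 42660 cm⁻¹.
Net CFSE = -56240 + 42660 = -13580 cm⁻¹.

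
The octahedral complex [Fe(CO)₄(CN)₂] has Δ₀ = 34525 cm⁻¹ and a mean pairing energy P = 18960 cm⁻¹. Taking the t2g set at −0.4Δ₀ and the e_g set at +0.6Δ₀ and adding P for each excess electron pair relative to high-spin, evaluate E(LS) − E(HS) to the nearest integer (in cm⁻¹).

-31130

Ligand charges: 4×(+0) from CO and 2×(-1) from CN⁻ sum to -2; with overall charge +0, Fe is +2.
Fe sits in group 8; removing 2 electrons leaves Fe²⁺ with 8 − 2 = 6 d electrons.
In the high-spin limit (t2g^4 e_g^2) the orbital term is -0.4Δ₀ = -13810 cm⁻¹, with no excess pairing.
Low-spin t2g^6 e_g^0 gives -2.4Δ₀ = -82860 cm⁻¹, but forming 2 extra pairs costs 2P = 37920 cm⁻¹, so E(LS) = -82860 + 37920 = -44940 cm⁻¹.
Thus E(LS) − E(HS) = -31130 cm⁻¹.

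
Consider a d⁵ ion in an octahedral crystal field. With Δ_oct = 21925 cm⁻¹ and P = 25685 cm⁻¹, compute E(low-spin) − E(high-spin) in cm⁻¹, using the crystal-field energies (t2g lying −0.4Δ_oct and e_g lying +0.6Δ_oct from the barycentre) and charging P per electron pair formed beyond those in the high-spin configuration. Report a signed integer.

7520

In the high-spin limit (t2g^3 e_g^2) the orbital term is 0.0Δ_oct = 0 cm⁻¹, with no excess pairing.
Low-spin: t2g^5 e_g^0, orbital CFSE = -2.0Δ_oct = -43850 cm⁻¹; plus 2 excess pairs × P = +51370 cm⁻¹; total 7520 cm⁻¹.
The difference is 7520 − (0) = 7520 cm⁻¹, so high-spin lies lower.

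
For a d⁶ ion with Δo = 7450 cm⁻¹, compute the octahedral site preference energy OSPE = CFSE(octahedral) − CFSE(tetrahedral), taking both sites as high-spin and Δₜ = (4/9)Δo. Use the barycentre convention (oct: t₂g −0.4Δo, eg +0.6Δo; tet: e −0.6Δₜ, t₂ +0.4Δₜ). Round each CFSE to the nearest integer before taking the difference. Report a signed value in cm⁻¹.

Octahedral high-spin t₂g⁴ eg²: CFSE = -0.4 × 7450 = -2980 cm⁻¹.
Tetrahedral: e³ t₂³, CFSE = 3(−0.6) + 3(+0.4) = -0.6Δₜ = -0.6 × (4/9) × 7450 = -1987 cm⁻¹.
OSPE = CFSE(oct) − CFSE(tet) = -2980 − (-1987) = -993 cm⁻¹.

-993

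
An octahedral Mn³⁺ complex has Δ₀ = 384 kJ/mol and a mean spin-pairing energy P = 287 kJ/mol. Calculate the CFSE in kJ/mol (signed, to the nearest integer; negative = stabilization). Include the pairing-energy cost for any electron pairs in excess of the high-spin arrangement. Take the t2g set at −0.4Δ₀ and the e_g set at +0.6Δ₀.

-327

Mn is in group 7, so Mn³⁺ is d⁴ (7 − 3 = 4).
Δ₀ > P, so pairing is preferred: the ground state is low-spin.
That gives t2g^4 e_g^0.
Orbital CFSE = -1.6Δ₀ = -1.6 × 384 = -614 kJ/mol.
Excess pairs vs high-spin: 1 − 0 = 1; pairing cost = +287 kJ/mol.
Net CFSE = -614 + 287 = -327 kJ/mol.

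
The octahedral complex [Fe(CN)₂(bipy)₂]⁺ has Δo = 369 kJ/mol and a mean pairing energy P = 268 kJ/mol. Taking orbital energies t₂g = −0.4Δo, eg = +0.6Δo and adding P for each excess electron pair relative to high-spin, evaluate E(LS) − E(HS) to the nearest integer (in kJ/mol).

Ligand charges: 2×(-1) from CN⁻ and 2×(+0) from bipy sum to -2; with overall charge +1, Fe is +3.
Group 8 minus oxidation state +3 gives a d⁵ configuration for Fe³⁺.
High-spin d⁵ fills as t₂g³ eg² with CFSE 3(−0.4) + 2(+0.6) = 0.0Δo = 0 kJ/mol.
Low-spin t₂g⁵ eg⁰ gives -2.0Δo = -738 kJ/mol, but forming 2 extra pairs costs 2P = 536 kJ/mol, so E(LS) = -738 + 536 = -202 kJ/mol.
E(LS) − E(HS) = -202 − (0) = -202 kJ/mol.

-202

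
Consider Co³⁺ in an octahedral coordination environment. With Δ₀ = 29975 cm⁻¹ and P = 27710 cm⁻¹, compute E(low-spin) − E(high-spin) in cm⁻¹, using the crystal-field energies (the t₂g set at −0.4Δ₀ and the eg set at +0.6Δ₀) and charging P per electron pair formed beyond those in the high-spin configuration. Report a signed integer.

-4530

Co is in group 9, so Co³⁺ is d⁶ (9 − 3 = 6).
High-spin d⁶ fills as t₂g⁴ eg² with CFSE 4(−0.4) + 2(+0.6) = -0.4Δ₀ = -11990 cm⁻¹.
For low-spin the configuration is t₂g⁶ eg⁰: orbital energy -2.4 × 29975 = -71940 cm⁻¹, and 2 additional pairs relative to high-spin add 55420 cm⁻¹, giving -16520 cm⁻¹.
Thus E(LS) − E(HS) = -4530 cm⁻¹.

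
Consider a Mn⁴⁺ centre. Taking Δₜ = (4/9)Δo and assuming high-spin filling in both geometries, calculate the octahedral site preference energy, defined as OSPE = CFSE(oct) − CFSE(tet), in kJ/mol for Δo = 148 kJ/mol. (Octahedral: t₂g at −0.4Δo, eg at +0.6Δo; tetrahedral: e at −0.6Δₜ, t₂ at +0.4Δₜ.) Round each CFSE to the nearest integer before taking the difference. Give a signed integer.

-125

Mn is in group 7, so Mn⁴⁺ is d³ (7 − 4 = 3).
Octahedral (high-spin): t2g^3 e_g^0, CFSE = 3(−0.4) + 0(+0.6) = -1.2Δo = -1.2 × 148 = -178 kJ/mol.
Tetrahedral e^2 t2^1 gives -0.8Δₜ = -0.8 × (4/9) × 148 = -53 kJ/mol.
Subtracting, OSPE = -178 − (-53) = -125 kJ/mol.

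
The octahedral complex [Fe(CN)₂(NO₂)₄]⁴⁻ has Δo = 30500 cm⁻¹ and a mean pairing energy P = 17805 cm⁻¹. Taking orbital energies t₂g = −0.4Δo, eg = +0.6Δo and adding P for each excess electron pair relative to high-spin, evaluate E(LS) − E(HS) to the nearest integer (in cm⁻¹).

-25390

Ligand charges: 2×(-1) from CN⁻ and 4×(-1) from NO₂⁻ sum to -6; with overall charge -4, Fe is +2.
Fe sits in group 8; removing 2 electrons leaves Fe²⁺ with 8 − 2 = 6 d electrons.
High-spin d⁶ fills as t₂g⁴ eg² with CFSE 4(−0.4) + 2(+0.6) = -0.4Δo = -12200 cm⁻¹.
Low-spin t₂g⁶ eg⁰ gives -2.4Δo = -73200 cm⁻¹, but forming 2 extra pairs costs 2P = 35610 cm⁻¹, so E(LS) = -73200 + 35610 = -37590 cm⁻¹.
Thus E(LS) − E(HS) = -25390 cm⁻¹.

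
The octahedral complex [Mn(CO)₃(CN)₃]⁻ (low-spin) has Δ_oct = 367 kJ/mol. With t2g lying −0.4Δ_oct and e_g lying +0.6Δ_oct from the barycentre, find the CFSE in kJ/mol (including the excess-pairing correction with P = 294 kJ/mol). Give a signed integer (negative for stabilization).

-146

Ligand charges: 3×(+0) from CO and 3×(-1) from CN⁻ sum to -3; with overall charge -1, Mn is +2.
Mn is in group 7, so Mn²⁺ is d⁵ (7 − 2 = 5).
The d⁵ electrons fill as t2g^5 e_g^0.
Orbital CFSE = 5(-0.4) + 0(0.6) = -2.0Δ_oct = -2.0 × 367 = -734 kJ/mol.
High-spin d⁵ would be t2g^3 e_g^2 with 0 pairs; low-spin has 2, so 2 excess pairs cost +2P = +588 kJ/mol.
Net CFSE = -734 + 588 = -146 kJ/mol.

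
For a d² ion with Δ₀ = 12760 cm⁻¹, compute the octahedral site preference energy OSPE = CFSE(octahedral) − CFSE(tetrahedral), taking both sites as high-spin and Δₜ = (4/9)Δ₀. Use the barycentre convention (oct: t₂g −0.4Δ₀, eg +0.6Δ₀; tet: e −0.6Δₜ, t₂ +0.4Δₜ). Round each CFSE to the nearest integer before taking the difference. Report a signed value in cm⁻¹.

In an octahedral site d² (HS) is t₂g² eg⁰, giving CFSE(oct) = -0.8Δ₀ = -10208 cm⁻¹.
Tetrahedral e² t₂⁰ gives -1.2Δₜ = -1.2 × (4/9) × 12760 = -6805 cm⁻¹.
Subtracting, OSPE = -10208 − (-6805) = -3403 cm⁻¹.

-3403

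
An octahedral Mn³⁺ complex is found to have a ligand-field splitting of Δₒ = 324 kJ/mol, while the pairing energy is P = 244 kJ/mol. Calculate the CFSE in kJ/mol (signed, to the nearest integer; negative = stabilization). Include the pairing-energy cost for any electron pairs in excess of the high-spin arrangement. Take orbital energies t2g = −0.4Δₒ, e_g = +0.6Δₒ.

Group 7 minus oxidation state +3 gives a d⁴ configuration for Mn³⁺.
With Δₒ > P the complex is low-spin.
Configuration: t2g^4 e_g^0.
Orbital CFSE = -1.6Δₒ = -1.6 × 324 = -518 kJ/mol.
Excess pairs vs high-spin: 1 − 0 = 1; pairing cost = +244 kJ/mol.
Net CFSE = -518 + 244 = -274 kJ/mol.

-274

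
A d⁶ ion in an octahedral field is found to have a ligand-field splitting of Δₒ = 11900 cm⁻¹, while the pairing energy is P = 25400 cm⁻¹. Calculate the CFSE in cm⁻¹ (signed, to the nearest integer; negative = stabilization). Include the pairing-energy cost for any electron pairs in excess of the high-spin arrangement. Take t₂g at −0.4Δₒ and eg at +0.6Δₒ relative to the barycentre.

-4760

With Δₒ < P the complex is high-spin.
Configuration: t₂g⁴ eg².
Orbital CFSE = -0.4Δₒ = -0.4 × 11900 = -4760 cm⁻¹.
High-spin has no excess pairs, so no pairing correction applies.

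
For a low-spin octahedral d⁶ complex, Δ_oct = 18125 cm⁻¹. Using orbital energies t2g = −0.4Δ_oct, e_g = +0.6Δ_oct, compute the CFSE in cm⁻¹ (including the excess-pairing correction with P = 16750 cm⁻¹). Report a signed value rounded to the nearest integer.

Electron filling gives t2g^6 e_g^0.
The orbital stabilization is -2.4Δ_oct = -2.4 × 18125 = -43500 cm⁻¹.
Relative to high-spin t2g^4 e_g^2 (1 paired), the low-spin configuration has 2 additional pairs, contributing +2 × 16750 = +33500 cm⁻¹.
Net CFSE = -43500 + 33500 = -10000 cm⁻¹.

-10000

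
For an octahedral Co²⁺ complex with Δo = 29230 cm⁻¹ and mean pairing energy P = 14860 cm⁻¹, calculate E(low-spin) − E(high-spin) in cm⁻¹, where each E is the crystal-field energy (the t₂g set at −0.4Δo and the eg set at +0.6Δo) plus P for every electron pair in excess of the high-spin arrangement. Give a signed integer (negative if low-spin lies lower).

Group 9 minus oxidation state +2 gives a d⁷ configuration for Co²⁺.
High-spin: t₂g⁵ eg², CFSE = -0.8Δo = -23384 cm⁻¹.
Low-spin t₂g⁶ eg¹ gives -1.8Δo = -52614 cm⁻¹, but forming 1 extra pair costs 1P = 14860 cm⁻¹, so E(LS) = -52614 + 14860 = -37754 cm⁻¹.
E(LS) − E(HS) = -37754 − (-23384) = -14370 cm⁻¹.

-14370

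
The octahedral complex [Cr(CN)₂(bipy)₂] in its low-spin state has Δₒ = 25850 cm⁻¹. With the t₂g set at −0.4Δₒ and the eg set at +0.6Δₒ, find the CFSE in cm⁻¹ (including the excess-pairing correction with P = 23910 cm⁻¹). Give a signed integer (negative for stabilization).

Ligand charges: 2×(-1) from CN⁻ and 2×(+0) from bipy sum to -2; with overall charge +0, Cr is +2.
Cr sits in group 6; removing 2 electrons leaves Cr²⁺ with 6 − 2 = 4 d electrons.
Electron filling gives t₂g⁴ eg⁰.
Orbital CFSE = 4(-0.4) + 0(0.6) = -1.6Δₒ = -1.6 × 25850 = -41360 cm⁻¹.
Pairing penalty: 1 pair vs 0 in the high-spin reference → 1 extra × P = 23910 cm⁻¹.
Combining: -41360 + 23910 = -17450 cm⁻¹.

-17450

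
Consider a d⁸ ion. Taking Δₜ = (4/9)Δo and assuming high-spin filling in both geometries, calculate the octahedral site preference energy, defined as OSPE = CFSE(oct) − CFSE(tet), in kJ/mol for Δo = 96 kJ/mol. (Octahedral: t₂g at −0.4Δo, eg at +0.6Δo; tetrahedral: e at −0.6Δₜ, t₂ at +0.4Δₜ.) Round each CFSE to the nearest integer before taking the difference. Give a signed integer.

Octahedral high-spin t2g^6 e_g^2: CFSE = -1.2 × 96 = -115 kJ/mol.
Tetrahedral: e^4 t2^4, CFSE = 4(−0.6) + 4(+0.4) = -0.8Δₜ = -0.8 × (4/9) × 96 = -34 kJ/mol.
Subtracting, OSPE = -115 − (-34) = -81 kJ/mol.

-81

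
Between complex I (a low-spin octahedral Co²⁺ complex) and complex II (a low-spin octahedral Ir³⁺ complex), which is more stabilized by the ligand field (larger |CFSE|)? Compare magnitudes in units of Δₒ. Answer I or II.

I: Co²⁺: group 9, so d-count = 9 − 2 = 7; t2g^6 e_g^1, CFSE = -1.8Δₒ.
II: Ir³⁺: group 9, so d-count = 9 − 3 = 6; t₂g⁶ eg⁰, CFSE = -2.4Δₒ.
So II has the larger |CFSE|.

II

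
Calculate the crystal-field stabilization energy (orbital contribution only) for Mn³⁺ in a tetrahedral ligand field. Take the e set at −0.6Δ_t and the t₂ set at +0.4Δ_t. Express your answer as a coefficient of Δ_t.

Group 7 minus oxidation state +3 gives a d⁴ configuration for Mn³⁺.
Tetrahedral splitting is small, so the complex is high-spin.
Configuration: e² t₂².
CFSE = 2(-0.6Δ_t) + 2(0.4Δ_t) = -1.2Δ_t + 0.8Δ_t = -0.4Δ_t.

-0.4 Δ_t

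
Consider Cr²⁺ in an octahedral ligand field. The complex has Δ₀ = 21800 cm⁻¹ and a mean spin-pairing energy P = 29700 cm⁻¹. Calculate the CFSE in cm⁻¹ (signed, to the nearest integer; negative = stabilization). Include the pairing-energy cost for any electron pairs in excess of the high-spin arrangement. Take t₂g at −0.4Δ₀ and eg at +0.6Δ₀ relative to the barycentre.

Cr sits in group 6; removing 2 electrons leaves Cr²⁺ with 6 − 2 = 4 d electrons.
Since Δ₀ = 21800 cm⁻¹ < P = 29700 cm⁻¹, the complex adopts the high-spin configuration.
Filling d⁴ accordingly: t₂g³ eg¹.
Orbital CFSE = -0.6Δ₀ = -0.6 × 21800 = -13080 cm⁻¹.
High-spin has no excess pairs, so no pairing correction applies.

-13080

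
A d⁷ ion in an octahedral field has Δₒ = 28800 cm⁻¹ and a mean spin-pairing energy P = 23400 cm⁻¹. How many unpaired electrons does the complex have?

Since Δₒ = 28800 cm⁻¹ > P = 23400 cm⁻¹, the complex adopts the low-spin configuration.
Filling d⁷ accordingly: t₂g⁶ eg¹.
Unpaired electrons: 1.

1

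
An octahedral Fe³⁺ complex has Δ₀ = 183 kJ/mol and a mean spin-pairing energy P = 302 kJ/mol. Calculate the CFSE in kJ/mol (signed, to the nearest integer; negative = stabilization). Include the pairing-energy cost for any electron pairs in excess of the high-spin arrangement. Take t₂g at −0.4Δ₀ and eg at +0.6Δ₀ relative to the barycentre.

0

Fe is in group 8, so Fe³⁺ is d⁵ (8 − 3 = 5).
With Δ₀ < P the complex is high-spin.
Filling d⁵ accordingly: t₂g³ eg².
Orbital CFSE = 0.0Δ₀ = 0.0 × 183 = 0 kJ/mol.
High-spin has no excess pairs, so no pairing correction applies.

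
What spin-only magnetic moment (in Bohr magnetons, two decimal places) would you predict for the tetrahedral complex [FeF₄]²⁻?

Each F⁻ contributes -1; 4 × (-1) = -4. With overall charge -2, Fe is in the +2 oxidation state.
Fe sits in group 8; removing 2 electrons leaves Fe²⁺ with 8 − 2 = 6 d electrons.
Tetrahedral fields are weak (Δₜ ≈ 4/9 Δₒ), so electrons fill high-spin.
Configuration: e³ t₂³ → 4 unpaired electrons.
μ(spin-only) = √[4(4+2)] = √24 ≈ 4.90 Bohr magnetons.

4.90 Bohr magnetons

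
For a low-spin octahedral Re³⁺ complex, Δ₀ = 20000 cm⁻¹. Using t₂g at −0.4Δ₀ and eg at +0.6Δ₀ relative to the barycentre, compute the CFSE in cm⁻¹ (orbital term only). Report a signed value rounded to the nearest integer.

Re is in group 7, so Re³⁺ is d⁴ (7 − 3 = 4).
Configuration: t₂g⁴ eg⁰.
Orbital CFSE = 4(-0.4) + 0(0.6) = -1.6Δ₀ = -1.6 × 20000 = -32000 cm⁻¹.

-32000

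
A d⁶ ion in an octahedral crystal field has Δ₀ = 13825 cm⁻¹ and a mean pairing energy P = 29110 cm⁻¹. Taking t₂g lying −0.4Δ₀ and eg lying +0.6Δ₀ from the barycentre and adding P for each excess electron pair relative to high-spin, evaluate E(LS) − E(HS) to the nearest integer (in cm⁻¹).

30570

In the high-spin limit (t₂g⁴ eg²) the orbital term is -0.4Δ₀ = -5530 cm⁻¹, with no excess pairing.
Low-spin t₂g⁶ eg⁰ gives -2.4Δ₀ = -33180 cm⁻¹, but forming 2 extra pairs costs 2P = 58220 cm⁻¹, so E(LS) = -33180 + 58220 = 25040 cm⁻¹.
E(LS) − E(HS) = 25040 − (-5530) = 30570 cm⁻¹.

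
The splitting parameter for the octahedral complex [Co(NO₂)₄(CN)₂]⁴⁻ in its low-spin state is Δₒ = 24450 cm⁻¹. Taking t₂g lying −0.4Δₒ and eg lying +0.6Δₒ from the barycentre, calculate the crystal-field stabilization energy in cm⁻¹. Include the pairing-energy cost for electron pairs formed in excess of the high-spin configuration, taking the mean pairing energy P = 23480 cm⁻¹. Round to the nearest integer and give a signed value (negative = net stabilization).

Ligand charges: 4×(-1) from NO₂⁻ and 2×(-1) from CN⁻ sum to -6; with overall charge -4, Co is +2.
Group 9 minus oxidation state +2 gives a d⁷ configuration for Co²⁺.
Configuration: t₂g⁶ eg¹.
The orbital stabilization is -1.8Δₒ = -1.8 × 24450 = -44010 cm⁻¹.
Pairing penalty: 3 pairs vs 2 in the high-spin reference → 1 extra × P = 23480 cm⁻¹.
Overall CFSE = -44010 + 23480 = -20530 cm⁻¹.

-20530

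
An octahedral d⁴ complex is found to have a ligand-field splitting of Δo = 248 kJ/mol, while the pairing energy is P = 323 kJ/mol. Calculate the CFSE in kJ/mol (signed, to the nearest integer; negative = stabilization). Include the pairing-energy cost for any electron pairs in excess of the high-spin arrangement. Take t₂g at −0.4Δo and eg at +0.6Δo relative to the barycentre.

Since Δo = 248 kJ/mol < P = 323 kJ/mol, the complex adopts the high-spin configuration.
Filling d⁴ accordingly: t₂g³ eg¹.
Orbital CFSE = -0.6Δo = -0.6 × 248 = -149 kJ/mol.
High-spin has no excess pairs, so no pairing correction applies.

-149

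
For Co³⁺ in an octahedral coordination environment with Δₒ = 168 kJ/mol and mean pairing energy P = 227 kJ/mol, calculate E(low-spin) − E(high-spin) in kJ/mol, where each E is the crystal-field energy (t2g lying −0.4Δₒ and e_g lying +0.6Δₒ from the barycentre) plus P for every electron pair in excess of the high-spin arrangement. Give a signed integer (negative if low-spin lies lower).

118

Co sits in group 9; removing 3 electrons leaves Co³⁺ with 9 − 3 = 6 d electrons.
High-spin d⁶ fills as t2g^4 e_g^2 with CFSE 4(−0.4) + 2(+0.6) = -0.4Δₒ = -67 kJ/mol.
For low-spin the configuration is t2g^6 e_g^0: orbital energy -2.4 × 168 = -403 kJ/mol, and 2 additional pairs relative to high-spin add 454 kJ/mol, giving 51 kJ/mol.
E(LS) − E(HS) = 51 − (-67) = 118 kJ/mol.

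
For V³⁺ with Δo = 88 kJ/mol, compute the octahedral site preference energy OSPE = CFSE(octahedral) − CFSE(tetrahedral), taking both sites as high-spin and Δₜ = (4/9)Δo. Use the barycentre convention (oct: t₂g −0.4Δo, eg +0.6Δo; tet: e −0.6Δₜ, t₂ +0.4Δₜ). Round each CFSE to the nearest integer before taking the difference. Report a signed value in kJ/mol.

V³⁺: group 5, so d-count = 5 − 3 = 2.
Octahedral high-spin t₂g² eg⁰: CFSE = -0.8 × 88 = -70 kJ/mol.
Tetrahedral: e² t₂⁰, CFSE = 2(−0.6) + 0(+0.4) = -1.2Δₜ = -1.2 × (4/9) × 88 = -47 kJ/mol.
OSPE = -70 − (-47) = -23 kJ/mol.

-23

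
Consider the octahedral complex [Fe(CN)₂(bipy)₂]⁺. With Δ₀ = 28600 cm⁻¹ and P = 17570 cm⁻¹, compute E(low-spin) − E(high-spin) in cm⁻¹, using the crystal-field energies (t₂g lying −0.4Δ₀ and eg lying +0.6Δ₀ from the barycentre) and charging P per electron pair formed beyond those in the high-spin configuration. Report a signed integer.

Ligand charges: 2×(-1) from CN⁻ and 2×(+0) from bipy sum to -2; with overall charge +1, Fe is +3.
Fe³⁺: group 8, so d-count = 8 − 3 = 5.
High-spin: t₂g³ eg², CFSE = 0.0Δ₀ = 0 cm⁻¹.
Low-spin t₂g⁵ eg⁰ gives -2.0Δ₀ = -57200 cm⁻¹, but forming 2 extra pairs costs 2P = 35140 cm⁻¹, so E(LS) = -57200 + 35140 = -22060 cm⁻¹.
E(LS) − E(HS) = -22060 − (0) = -22060 cm⁻¹.

-22060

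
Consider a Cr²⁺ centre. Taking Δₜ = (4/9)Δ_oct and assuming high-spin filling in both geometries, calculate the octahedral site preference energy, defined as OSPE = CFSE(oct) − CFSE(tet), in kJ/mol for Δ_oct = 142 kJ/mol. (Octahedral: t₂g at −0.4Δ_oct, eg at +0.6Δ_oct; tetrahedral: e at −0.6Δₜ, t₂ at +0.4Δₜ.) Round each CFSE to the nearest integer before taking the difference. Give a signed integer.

-60

Group 6 minus oxidation state +2 gives a d⁴ configuration for Cr²⁺.
In an octahedral site d⁴ (HS) is t2g^3 e_g^1, giving CFSE(oct) = -0.6Δ_oct = -85 kJ/mol.
In a tetrahedral site the filling is e^2 t2^2: CFSE(tet) = -0.4Δₜ = -0.4 × (4/9)(142) = -25 kJ/mol.
OSPE = -85 − (-25) = -60 kJ/mol.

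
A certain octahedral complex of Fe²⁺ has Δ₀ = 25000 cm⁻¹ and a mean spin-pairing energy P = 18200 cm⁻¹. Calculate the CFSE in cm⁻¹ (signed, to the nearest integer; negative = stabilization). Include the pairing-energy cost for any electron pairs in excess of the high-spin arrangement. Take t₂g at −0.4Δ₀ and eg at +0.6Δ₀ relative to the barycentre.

-23600

Group 8 minus oxidation state +2 gives a d⁶ configuration for Fe²⁺.
Since Δ₀ = 25000 cm⁻¹ > P = 18200 cm⁻¹, the complex adopts the low-spin configuration.
Filling d⁶ accordingly: t₂g⁶ eg⁰.
Orbital CFSE = -2.4Δ₀ = -2.4 × 25000 = -60000 cm⁻¹.
Excess pairs vs high-spin: 3 − 1 = 2; pairing cost = +36400 cm⁻¹.
Net CFSE = -60000 + 36400 = -23600 cm⁻¹.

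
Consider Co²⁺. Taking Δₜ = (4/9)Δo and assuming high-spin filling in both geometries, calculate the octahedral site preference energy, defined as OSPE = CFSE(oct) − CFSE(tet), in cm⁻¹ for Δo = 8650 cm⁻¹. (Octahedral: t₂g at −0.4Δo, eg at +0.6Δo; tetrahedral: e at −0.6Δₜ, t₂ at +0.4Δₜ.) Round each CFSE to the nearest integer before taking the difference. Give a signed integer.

-2307

Co sits in group 9; removing 2 electrons leaves Co²⁺ with 9 − 2 = 7 d electrons.
Octahedral (high-spin): t2g^5 e_g^2, CFSE = 5(−0.4) + 2(+0.6) = -0.8Δo = -0.8 × 8650 = -6920 cm⁻¹.
Tetrahedral: e^4 t2^3, CFSE = 4(−0.6) + 3(+0.4) = -1.2Δₜ = -1.2 × (4/9) × 8650 = -4613 cm⁻¹.
OSPE = -6920 − (-4613) = -2307 cm⁻¹.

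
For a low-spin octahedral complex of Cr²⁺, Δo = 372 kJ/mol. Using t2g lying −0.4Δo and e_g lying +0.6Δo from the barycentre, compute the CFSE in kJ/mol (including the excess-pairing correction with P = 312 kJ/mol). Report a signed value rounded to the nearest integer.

Cr²⁺: group 6, so d-count = 6 − 2 = 4.
Configuration: t2g^4 e_g^0.
CFSE(orbital) = 4×(-0.4Δo) + 0×(0.6Δo) = -1.6Δo; with Δo = 372 kJ/mol that is -595 kJ/mol.
High-spin d⁴ would be t2g^3 e_g^1 with 0 pairs; low-spin has 1, so 1 excess pair costs +1P = +312 kJ/mol.
Combining: -595 + 312 = -283 kJ/mol.

-283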